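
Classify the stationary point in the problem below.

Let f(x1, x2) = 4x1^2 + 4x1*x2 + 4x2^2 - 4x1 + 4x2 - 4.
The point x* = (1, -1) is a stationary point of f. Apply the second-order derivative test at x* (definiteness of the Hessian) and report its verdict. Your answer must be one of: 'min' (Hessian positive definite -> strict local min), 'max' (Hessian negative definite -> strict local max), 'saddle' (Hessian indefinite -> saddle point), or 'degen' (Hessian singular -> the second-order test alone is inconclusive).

Compute the Hessian H = grad^2 f:
  H = [[8, 4], [4, 8]]
Verify stationarity: grad f(x*) = H x* + g = (0, 0).
Eigenvalues of H: 4, 12.
Both eigenvalues > 0, so H is positive definite -> x* is a strict local min.

min


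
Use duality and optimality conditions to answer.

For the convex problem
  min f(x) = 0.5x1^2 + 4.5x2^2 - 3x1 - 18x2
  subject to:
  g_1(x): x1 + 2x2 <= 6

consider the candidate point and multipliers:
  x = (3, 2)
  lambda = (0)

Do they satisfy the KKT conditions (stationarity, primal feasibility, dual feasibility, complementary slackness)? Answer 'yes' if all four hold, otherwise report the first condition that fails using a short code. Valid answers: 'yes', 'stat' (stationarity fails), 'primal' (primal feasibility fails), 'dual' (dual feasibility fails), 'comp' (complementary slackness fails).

Gradient of f: grad f(x) = Q x + c = (0, 0)
Constraint values g_i(x) = a_i^T x - b_i:
  g_1((3, 2)) = 1
Stationarity residual: grad f(x) + sum_i lambda_i a_i = (0, 0)
  -> stationarity OK
Primal feasibility (all g_i <= 0): FAILS
Dual feasibility (all lambda_i >= 0): OK
Complementary slackness (lambda_i * g_i(x) = 0 for all i): OK

Verdict: the first failing condition is primal_feasibility -> primal.

primal


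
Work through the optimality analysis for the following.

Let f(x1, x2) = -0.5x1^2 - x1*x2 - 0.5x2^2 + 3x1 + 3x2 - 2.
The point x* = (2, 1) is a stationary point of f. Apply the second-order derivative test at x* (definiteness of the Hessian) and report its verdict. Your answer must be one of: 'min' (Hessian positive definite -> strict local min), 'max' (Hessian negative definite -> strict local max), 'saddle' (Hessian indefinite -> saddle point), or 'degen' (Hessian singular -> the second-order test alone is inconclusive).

Compute the Hessian H = grad^2 f:
  H = [[-1, -1], [-1, -1]]
Verify stationarity: grad f(x*) = H x* + g = (0, 0).
Eigenvalues of H: -2, 0.
H has a zero eigenvalue (singular; negative semidefinite but not definite), so H is neither positive definite, negative definite, nor indefinite. The second-order test alone is inconclusive -> degen.
(Indeed, f is constant along the null direction of H through x*, so x* is not a strict local extremum.)

degen


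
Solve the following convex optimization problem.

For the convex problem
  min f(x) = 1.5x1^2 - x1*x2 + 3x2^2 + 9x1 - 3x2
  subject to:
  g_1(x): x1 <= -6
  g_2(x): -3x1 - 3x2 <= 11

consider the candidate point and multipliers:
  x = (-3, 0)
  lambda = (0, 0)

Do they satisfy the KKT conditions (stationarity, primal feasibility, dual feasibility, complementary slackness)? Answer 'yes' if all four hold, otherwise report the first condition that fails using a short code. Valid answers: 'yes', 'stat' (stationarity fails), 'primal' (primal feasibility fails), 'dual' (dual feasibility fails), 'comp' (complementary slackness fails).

Gradient of f: grad f(x) = Q x + c = (0, 0)
Constraint values g_i(x) = a_i^T x - b_i:
  g_1((-3, 0)) = 3
  g_2((-3, 0)) = -2
Stationarity residual: grad f(x) + sum_i lambda_i a_i = (0, 0)
  -> stationarity OK
Primal feasibility (all g_i <= 0): FAILS
Dual feasibility (all lambda_i >= 0): OK
Complementary slackness (lambda_i * g_i(x) = 0 for all i): OK

Verdict: the first failing condition is primal_feasibility -> primal.

primal


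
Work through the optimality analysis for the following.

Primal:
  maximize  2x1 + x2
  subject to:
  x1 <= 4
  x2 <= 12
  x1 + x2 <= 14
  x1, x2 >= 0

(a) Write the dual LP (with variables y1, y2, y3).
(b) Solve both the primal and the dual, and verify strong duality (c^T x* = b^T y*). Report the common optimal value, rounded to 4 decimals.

The standard primal-dual pair for 'max c^T x s.t. A x <= b, x >= 0' is:
  Dual:  min b^T y  s.t.  A^T y >= c,  y >= 0.

So the dual LP is:
  minimize  4y1 + 12y2 + 14y3
  subject to:
    y1 + y3 >= 2
    y2 + y3 >= 1
    y1, y2, y3 >= 0

Solving the primal: x* = (4, 10).
  primal value c^T x* = 18.
Solving the dual: y* = (1, 0, 1).
  dual value b^T y* = 18.
Strong duality: c^T x* = b^T y*. Confirmed.

18


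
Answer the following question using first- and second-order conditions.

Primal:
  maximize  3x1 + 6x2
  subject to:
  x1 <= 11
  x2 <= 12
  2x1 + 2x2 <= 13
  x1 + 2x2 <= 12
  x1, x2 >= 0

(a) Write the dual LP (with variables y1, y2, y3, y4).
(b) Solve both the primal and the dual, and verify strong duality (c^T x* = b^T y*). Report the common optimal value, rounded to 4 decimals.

The standard primal-dual pair for 'max c^T x s.t. A x <= b, x >= 0' is:
  Dual:  min b^T y  s.t.  A^T y >= c,  y >= 0.

So the dual LP is:
  minimize  11y1 + 12y2 + 13y3 + 12y4
  subject to:
    y1 + 2y3 + y4 >= 3
    y2 + 2y3 + 2y4 >= 6
    y1, y2, y3, y4 >= 0

Solving the primal: x* = (1, 5.5).
  primal value c^T x* = 36.
Solving the dual: y* = (0, 0, 0, 3).
  dual value b^T y* = 36.
Strong duality: c^T x* = b^T y*. Confirmed.

36


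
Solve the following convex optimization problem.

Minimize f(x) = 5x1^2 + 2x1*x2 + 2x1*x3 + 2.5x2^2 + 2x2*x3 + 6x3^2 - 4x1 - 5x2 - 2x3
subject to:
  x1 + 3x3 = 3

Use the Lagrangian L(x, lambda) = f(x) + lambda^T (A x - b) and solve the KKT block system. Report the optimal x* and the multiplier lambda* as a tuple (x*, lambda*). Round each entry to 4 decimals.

Form the Lagrangian:
  L(x, lambda) = (1/2) x^T Q x + c^T x + lambda^T (A x - b)
Stationarity (grad_x L = 0): Q x + c + A^T lambda = 0.
Primal feasibility: A x = b.

This gives the KKT block system:
  [ Q   A^T ] [ x     ]   [-c ]
  [ A    0  ] [ lambda ] = [ b ]

Solving the linear system:
  x*      = (0.47, 0.4747, 0.8433)
  lambda* = (-3.3364)
  f(x*)   = 2.0346

x* = (0.47, 0.4747, 0.8433), lambda* = (-3.3364)


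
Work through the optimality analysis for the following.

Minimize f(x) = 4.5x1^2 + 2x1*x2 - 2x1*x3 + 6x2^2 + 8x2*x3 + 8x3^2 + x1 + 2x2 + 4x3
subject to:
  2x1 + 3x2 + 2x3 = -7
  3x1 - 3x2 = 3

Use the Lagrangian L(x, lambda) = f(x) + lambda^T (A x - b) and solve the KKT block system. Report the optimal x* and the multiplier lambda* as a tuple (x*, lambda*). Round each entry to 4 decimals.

Form the Lagrangian:
  L(x, lambda) = (1/2) x^T Q x + c^T x + lambda^T (A x - b)
Stationarity (grad_x L = 0): Q x + c + A^T lambda = 0.
Primal feasibility: A x = b.

This gives the KKT block system:
  [ Q   A^T ] [ x     ]   [-c ]
  [ A    0  ] [ lambda ] = [ b ]

Solving the linear system:
  x*      = (-0.7053, -1.7053, -0.2368)
  lambda* = (6.0105, -1.2456)
  f(x*)   = 20.3737

x* = (-0.7053, -1.7053, -0.2368), lambda* = (6.0105, -1.2456)


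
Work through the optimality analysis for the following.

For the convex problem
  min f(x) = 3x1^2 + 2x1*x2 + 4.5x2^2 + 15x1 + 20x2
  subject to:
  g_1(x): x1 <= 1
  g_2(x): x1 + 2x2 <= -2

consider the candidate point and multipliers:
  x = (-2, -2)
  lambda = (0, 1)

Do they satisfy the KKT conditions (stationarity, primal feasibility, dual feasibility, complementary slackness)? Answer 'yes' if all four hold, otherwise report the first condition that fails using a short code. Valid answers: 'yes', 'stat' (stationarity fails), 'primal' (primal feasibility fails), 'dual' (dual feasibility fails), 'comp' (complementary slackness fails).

Gradient of f: grad f(x) = Q x + c = (-1, -2)
Constraint values g_i(x) = a_i^T x - b_i:
  g_1((-2, -2)) = -3
  g_2((-2, -2)) = -4
Stationarity residual: grad f(x) + sum_i lambda_i a_i = (0, 0)
  -> stationarity OK
Primal feasibility (all g_i <= 0): OK
Dual feasibility (all lambda_i >= 0): OK
Complementary slackness (lambda_i * g_i(x) = 0 for all i): FAILS

Verdict: the first failing condition is complementary_slackness -> comp.

comp


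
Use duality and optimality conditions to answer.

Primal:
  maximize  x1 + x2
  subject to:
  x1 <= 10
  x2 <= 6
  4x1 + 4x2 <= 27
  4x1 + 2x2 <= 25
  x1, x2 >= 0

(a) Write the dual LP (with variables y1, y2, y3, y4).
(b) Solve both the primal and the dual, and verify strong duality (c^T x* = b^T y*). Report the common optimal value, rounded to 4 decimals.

The standard primal-dual pair for 'max c^T x s.t. A x <= b, x >= 0' is:
  Dual:  min b^T y  s.t.  A^T y >= c,  y >= 0.

So the dual LP is:
  minimize  10y1 + 6y2 + 27y3 + 25y4
  subject to:
    y1 + 4y3 + 4y4 >= 1
    y2 + 4y3 + 2y4 >= 1
    y1, y2, y3, y4 >= 0

Solving the primal: x* = (5.75, 1).
  primal value c^T x* = 6.75.
Solving the dual: y* = (0, 0, 0.25, 0).
  dual value b^T y* = 6.75.
Strong duality: c^T x* = b^T y*. Confirmed.

6.75


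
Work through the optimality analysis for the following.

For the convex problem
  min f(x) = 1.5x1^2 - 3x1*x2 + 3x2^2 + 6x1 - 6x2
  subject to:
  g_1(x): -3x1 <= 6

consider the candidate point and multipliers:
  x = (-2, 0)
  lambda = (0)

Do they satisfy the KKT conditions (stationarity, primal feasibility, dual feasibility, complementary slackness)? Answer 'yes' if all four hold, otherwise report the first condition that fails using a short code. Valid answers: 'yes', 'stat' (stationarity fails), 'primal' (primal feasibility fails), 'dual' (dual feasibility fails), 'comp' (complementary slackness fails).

Gradient of f: grad f(x) = Q x + c = (0, 0)
Constraint values g_i(x) = a_i^T x - b_i:
  g_1((-2, 0)) = 0
Stationarity residual: grad f(x) + sum_i lambda_i a_i = (0, 0)
  -> stationarity OK
Primal feasibility (all g_i <= 0): OK
Dual feasibility (all lambda_i >= 0): OK
Complementary slackness (lambda_i * g_i(x) = 0 for all i): OK

Verdict: yes, KKT holds.

yes


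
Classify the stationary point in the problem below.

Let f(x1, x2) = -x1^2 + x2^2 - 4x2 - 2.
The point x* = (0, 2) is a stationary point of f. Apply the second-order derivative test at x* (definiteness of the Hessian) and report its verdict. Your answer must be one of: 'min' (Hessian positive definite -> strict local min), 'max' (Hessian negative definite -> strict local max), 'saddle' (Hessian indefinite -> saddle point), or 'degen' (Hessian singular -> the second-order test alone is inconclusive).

Compute the Hessian H = grad^2 f:
  H = [[-2, 0], [0, 2]]
Verify stationarity: grad f(x*) = H x* + g = (0, 0).
Eigenvalues of H: -2, 2.
Eigenvalues have mixed signs, so H is indefinite -> x* is a saddle point.

saddle


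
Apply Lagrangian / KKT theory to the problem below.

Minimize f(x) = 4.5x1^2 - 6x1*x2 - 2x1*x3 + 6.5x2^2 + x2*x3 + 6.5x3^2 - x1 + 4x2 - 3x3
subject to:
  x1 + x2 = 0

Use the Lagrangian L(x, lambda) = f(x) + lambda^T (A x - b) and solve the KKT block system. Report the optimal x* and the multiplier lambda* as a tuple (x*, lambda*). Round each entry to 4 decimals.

Form the Lagrangian:
  L(x, lambda) = (1/2) x^T Q x + c^T x + lambda^T (A x - b)
Stationarity (grad_x L = 0): Q x + c + A^T lambda = 0.
Primal feasibility: A x = b.

This gives the KKT block system:
  [ Q   A^T ] [ x     ]   [-c ]
  [ A    0  ] [ lambda ] = [ b ]

Solving the linear system:
  x*      = (0.1709, -0.1709, 0.2702)
  lambda* = (-1.0231)
  f(x*)   = -0.8326

x* = (0.1709, -0.1709, 0.2702), lambda* = (-1.0231)


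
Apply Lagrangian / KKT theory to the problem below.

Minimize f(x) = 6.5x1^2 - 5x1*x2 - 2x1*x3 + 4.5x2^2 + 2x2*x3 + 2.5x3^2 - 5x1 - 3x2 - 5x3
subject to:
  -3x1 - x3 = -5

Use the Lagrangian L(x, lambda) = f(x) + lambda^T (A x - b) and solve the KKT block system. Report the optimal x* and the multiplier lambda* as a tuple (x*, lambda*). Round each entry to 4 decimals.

Form the Lagrangian:
  L(x, lambda) = (1/2) x^T Q x + c^T x + lambda^T (A x - b)
Stationarity (grad_x L = 0): Q x + c + A^T lambda = 0.
Primal feasibility: A x = b.

This gives the KKT block system:
  [ Q   A^T ] [ x     ]   [-c ]
  [ A    0  ] [ lambda ] = [ b ]

Solving the linear system:
  x*      = (1.1749, 0.6582, 1.4754)
  lambda* = (1.3438)
  f(x*)   = -4.2534

x* = (1.1749, 0.6582, 1.4754), lambda* = (1.3438)


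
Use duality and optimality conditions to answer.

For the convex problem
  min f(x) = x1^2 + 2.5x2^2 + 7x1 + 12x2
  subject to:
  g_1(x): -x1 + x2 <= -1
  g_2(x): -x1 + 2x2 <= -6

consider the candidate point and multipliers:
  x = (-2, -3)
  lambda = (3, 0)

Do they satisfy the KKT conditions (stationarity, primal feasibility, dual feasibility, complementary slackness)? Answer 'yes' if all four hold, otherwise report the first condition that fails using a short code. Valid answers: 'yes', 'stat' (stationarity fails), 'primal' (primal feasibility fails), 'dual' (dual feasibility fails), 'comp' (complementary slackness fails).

Gradient of f: grad f(x) = Q x + c = (3, -3)
Constraint values g_i(x) = a_i^T x - b_i:
  g_1((-2, -3)) = 0
  g_2((-2, -3)) = 2
Stationarity residual: grad f(x) + sum_i lambda_i a_i = (0, 0)
  -> stationarity OK
Primal feasibility (all g_i <= 0): FAILS
Dual feasibility (all lambda_i >= 0): OK
Complementary slackness (lambda_i * g_i(x) = 0 for all i): OK

Verdict: the first failing condition is primal_feasibility -> primal.

primal


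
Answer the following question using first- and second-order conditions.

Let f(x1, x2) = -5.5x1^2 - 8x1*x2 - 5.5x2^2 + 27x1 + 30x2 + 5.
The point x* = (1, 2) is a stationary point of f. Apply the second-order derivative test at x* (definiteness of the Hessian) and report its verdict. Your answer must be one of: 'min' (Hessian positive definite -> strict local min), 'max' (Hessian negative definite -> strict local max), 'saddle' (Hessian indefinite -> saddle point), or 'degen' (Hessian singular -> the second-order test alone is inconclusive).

Compute the Hessian H = grad^2 f:
  H = [[-11, -8], [-8, -11]]
Verify stationarity: grad f(x*) = H x* + g = (0, 0).
Eigenvalues of H: -19, -3.
Both eigenvalues < 0, so H is negative definite -> x* is a strict local max.

max


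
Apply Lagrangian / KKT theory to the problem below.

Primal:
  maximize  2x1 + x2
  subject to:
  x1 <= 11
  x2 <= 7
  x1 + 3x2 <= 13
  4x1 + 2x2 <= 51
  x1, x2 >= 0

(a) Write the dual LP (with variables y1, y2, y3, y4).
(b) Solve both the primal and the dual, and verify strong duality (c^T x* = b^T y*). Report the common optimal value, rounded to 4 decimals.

The standard primal-dual pair for 'max c^T x s.t. A x <= b, x >= 0' is:
  Dual:  min b^T y  s.t.  A^T y >= c,  y >= 0.

So the dual LP is:
  minimize  11y1 + 7y2 + 13y3 + 51y4
  subject to:
    y1 + y3 + 4y4 >= 2
    y2 + 3y3 + 2y4 >= 1
    y1, y2, y3, y4 >= 0

Solving the primal: x* = (11, 0.6667).
  primal value c^T x* = 22.6667.
Solving the dual: y* = (1.6667, 0, 0.3333, 0).
  dual value b^T y* = 22.6667.
Strong duality: c^T x* = b^T y*. Confirmed.

22.6667


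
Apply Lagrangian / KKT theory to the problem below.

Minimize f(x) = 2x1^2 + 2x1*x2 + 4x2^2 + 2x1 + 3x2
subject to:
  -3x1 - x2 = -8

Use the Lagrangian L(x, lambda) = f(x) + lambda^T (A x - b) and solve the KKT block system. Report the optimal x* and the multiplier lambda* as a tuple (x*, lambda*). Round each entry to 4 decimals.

Form the Lagrangian:
  L(x, lambda) = (1/2) x^T Q x + c^T x + lambda^T (A x - b)
Stationarity (grad_x L = 0): Q x + c + A^T lambda = 0.
Primal feasibility: A x = b.

This gives the KKT block system:
  [ Q   A^T ] [ x     ]   [-c ]
  [ A    0  ] [ lambda ] = [ b ]

Solving the linear system:
  x*      = (2.8594, -0.5781)
  lambda* = (4.0938)
  f(x*)   = 18.3672

x* = (2.8594, -0.5781), lambda* = (4.0938)


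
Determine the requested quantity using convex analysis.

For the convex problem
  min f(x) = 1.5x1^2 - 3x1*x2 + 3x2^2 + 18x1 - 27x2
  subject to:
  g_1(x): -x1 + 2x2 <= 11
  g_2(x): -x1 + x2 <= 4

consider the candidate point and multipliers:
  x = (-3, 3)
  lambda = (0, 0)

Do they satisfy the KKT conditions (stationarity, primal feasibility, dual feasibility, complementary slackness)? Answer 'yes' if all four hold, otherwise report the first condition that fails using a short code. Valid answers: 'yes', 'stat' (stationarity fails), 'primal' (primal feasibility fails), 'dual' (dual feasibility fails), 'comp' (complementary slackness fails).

Gradient of f: grad f(x) = Q x + c = (0, 0)
Constraint values g_i(x) = a_i^T x - b_i:
  g_1((-3, 3)) = -2
  g_2((-3, 3)) = 2
Stationarity residual: grad f(x) + sum_i lambda_i a_i = (0, 0)
  -> stationarity OK
Primal feasibility (all g_i <= 0): FAILS
Dual feasibility (all lambda_i >= 0): OK
Complementary slackness (lambda_i * g_i(x) = 0 for all i): OK

Verdict: the first failing condition is primal_feasibility -> primal.

primal


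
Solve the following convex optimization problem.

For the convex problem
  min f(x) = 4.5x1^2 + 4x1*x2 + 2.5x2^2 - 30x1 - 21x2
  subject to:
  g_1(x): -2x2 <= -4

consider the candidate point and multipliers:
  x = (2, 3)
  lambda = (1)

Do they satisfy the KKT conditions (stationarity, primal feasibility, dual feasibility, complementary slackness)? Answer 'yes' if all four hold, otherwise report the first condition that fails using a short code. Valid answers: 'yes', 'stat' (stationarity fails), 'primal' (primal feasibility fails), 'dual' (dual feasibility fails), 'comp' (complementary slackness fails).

Gradient of f: grad f(x) = Q x + c = (0, 2)
Constraint values g_i(x) = a_i^T x - b_i:
  g_1((2, 3)) = -2
Stationarity residual: grad f(x) + sum_i lambda_i a_i = (0, 0)
  -> stationarity OK
Primal feasibility (all g_i <= 0): OK
Dual feasibility (all lambda_i >= 0): OK
Complementary slackness (lambda_i * g_i(x) = 0 for all i): FAILS

Verdict: the first failing condition is complementary_slackness -> comp.

comp


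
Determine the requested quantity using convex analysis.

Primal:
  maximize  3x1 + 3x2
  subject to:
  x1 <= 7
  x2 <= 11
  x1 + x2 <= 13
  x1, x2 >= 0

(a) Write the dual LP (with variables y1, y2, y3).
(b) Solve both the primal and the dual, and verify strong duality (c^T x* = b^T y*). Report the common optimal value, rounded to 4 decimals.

The standard primal-dual pair for 'max c^T x s.t. A x <= b, x >= 0' is:
  Dual:  min b^T y  s.t.  A^T y >= c,  y >= 0.

So the dual LP is:
  minimize  7y1 + 11y2 + 13y3
  subject to:
    y1 + y3 >= 3
    y2 + y3 >= 3
    y1, y2, y3 >= 0

Solving the primal: x* = (2, 11).
  primal value c^T x* = 39.
Solving the dual: y* = (0, 0, 3).
  dual value b^T y* = 39.
Strong duality: c^T x* = b^T y*. Confirmed.

39


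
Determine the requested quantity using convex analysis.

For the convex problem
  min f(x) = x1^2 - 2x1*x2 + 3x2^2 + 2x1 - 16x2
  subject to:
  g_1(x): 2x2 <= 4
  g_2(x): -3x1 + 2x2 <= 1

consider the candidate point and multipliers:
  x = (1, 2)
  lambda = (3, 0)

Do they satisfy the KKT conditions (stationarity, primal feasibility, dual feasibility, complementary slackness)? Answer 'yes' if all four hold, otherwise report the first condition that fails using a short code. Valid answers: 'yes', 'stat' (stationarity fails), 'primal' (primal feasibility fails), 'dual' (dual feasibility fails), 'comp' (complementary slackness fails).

Gradient of f: grad f(x) = Q x + c = (0, -6)
Constraint values g_i(x) = a_i^T x - b_i:
  g_1((1, 2)) = 0
  g_2((1, 2)) = 0
Stationarity residual: grad f(x) + sum_i lambda_i a_i = (0, 0)
  -> stationarity OK
Primal feasibility (all g_i <= 0): OK
Dual feasibility (all lambda_i >= 0): OK
Complementary slackness (lambda_i * g_i(x) = 0 for all i): OK

Verdict: yes, KKT holds.

yes


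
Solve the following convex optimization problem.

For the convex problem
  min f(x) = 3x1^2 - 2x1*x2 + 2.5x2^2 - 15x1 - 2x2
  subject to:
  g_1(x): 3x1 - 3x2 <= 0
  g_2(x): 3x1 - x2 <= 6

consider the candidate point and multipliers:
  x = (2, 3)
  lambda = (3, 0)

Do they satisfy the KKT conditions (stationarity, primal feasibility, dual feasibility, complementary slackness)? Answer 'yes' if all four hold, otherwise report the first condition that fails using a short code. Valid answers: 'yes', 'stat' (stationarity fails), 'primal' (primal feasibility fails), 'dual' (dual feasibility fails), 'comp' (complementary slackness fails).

Gradient of f: grad f(x) = Q x + c = (-9, 9)
Constraint values g_i(x) = a_i^T x - b_i:
  g_1((2, 3)) = -3
  g_2((2, 3)) = -3
Stationarity residual: grad f(x) + sum_i lambda_i a_i = (0, 0)
  -> stationarity OK
Primal feasibility (all g_i <= 0): OK
Dual feasibility (all lambda_i >= 0): OK
Complementary slackness (lambda_i * g_i(x) = 0 for all i): FAILS

Verdict: the first failing condition is complementary_slackness -> comp.

comp


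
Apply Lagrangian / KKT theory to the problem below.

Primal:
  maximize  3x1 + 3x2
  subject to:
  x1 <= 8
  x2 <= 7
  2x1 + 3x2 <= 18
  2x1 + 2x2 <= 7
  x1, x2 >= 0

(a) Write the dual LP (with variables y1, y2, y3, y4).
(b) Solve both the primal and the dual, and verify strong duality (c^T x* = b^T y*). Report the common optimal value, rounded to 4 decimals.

The standard primal-dual pair for 'max c^T x s.t. A x <= b, x >= 0' is:
  Dual:  min b^T y  s.t.  A^T y >= c,  y >= 0.

So the dual LP is:
  minimize  8y1 + 7y2 + 18y3 + 7y4
  subject to:
    y1 + 2y3 + 2y4 >= 3
    y2 + 3y3 + 2y4 >= 3
    y1, y2, y3, y4 >= 0

Solving the primal: x* = (3.5, 0).
  primal value c^T x* = 10.5.
Solving the dual: y* = (0, 0, 0, 1.5).
  dual value b^T y* = 10.5.
Strong duality: c^T x* = b^T y*. Confirmed.

10.5


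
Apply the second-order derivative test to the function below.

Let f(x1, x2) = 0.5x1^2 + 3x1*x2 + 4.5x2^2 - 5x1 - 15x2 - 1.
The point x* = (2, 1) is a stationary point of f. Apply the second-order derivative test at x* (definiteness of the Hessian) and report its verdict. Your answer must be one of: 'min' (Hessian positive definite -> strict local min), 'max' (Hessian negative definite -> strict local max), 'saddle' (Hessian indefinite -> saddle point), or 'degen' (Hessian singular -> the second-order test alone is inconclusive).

Compute the Hessian H = grad^2 f:
  H = [[1, 3], [3, 9]]
Verify stationarity: grad f(x*) = H x* + g = (0, 0).
Eigenvalues of H: 0, 10.
H has a zero eigenvalue (singular; positive semidefinite but not definite), so H is neither positive definite, negative definite, nor indefinite. The second-order test alone is inconclusive -> degen.
(Indeed, f is constant along the null direction of H through x*, so x* is not a strict local extremum.)

degen


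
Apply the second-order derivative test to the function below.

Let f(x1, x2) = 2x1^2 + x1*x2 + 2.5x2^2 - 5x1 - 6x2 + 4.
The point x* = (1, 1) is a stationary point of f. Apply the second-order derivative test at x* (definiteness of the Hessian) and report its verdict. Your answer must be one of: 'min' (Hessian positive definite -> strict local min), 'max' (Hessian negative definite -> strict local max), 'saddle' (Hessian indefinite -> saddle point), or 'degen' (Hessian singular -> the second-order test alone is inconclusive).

Compute the Hessian H = grad^2 f:
  H = [[4, 1], [1, 5]]
Verify stationarity: grad f(x*) = H x* + g = (0, 0).
Eigenvalues of H: 3.382, 5.618.
Both eigenvalues > 0, so H is positive definite -> x* is a strict local min.

min


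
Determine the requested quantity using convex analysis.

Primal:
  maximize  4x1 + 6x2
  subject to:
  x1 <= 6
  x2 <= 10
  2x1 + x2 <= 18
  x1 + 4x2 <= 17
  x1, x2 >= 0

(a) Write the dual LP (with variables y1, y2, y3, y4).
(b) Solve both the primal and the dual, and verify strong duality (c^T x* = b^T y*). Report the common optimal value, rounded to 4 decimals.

The standard primal-dual pair for 'max c^T x s.t. A x <= b, x >= 0' is:
  Dual:  min b^T y  s.t.  A^T y >= c,  y >= 0.

So the dual LP is:
  minimize  6y1 + 10y2 + 18y3 + 17y4
  subject to:
    y1 + 2y3 + y4 >= 4
    y2 + y3 + 4y4 >= 6
    y1, y2, y3, y4 >= 0

Solving the primal: x* = (6, 2.75).
  primal value c^T x* = 40.5.
Solving the dual: y* = (2.5, 0, 0, 1.5).
  dual value b^T y* = 40.5.
Strong duality: c^T x* = b^T y*. Confirmed.

40.5


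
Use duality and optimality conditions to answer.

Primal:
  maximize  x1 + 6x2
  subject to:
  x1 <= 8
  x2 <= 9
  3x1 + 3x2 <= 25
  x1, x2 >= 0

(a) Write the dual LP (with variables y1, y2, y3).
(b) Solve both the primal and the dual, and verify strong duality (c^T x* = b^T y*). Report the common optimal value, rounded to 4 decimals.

The standard primal-dual pair for 'max c^T x s.t. A x <= b, x >= 0' is:
  Dual:  min b^T y  s.t.  A^T y >= c,  y >= 0.

So the dual LP is:
  minimize  8y1 + 9y2 + 25y3
  subject to:
    y1 + 3y3 >= 1
    y2 + 3y3 >= 6
    y1, y2, y3 >= 0

Solving the primal: x* = (0, 8.3333).
  primal value c^T x* = 50.
Solving the dual: y* = (0, 0, 2).
  dual value b^T y* = 50.
Strong duality: c^T x* = b^T y*. Confirmed.

50


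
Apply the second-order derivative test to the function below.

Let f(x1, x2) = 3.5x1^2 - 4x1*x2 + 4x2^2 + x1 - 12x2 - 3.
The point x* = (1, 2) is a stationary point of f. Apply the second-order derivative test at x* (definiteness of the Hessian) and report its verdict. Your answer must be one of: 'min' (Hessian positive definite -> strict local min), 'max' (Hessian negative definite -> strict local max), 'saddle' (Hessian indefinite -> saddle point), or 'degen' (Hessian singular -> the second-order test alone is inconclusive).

Compute the Hessian H = grad^2 f:
  H = [[7, -4], [-4, 8]]
Verify stationarity: grad f(x*) = H x* + g = (0, 0).
Eigenvalues of H: 3.4689, 11.5311.
Both eigenvalues > 0, so H is positive definite -> x* is a strict local min.

min


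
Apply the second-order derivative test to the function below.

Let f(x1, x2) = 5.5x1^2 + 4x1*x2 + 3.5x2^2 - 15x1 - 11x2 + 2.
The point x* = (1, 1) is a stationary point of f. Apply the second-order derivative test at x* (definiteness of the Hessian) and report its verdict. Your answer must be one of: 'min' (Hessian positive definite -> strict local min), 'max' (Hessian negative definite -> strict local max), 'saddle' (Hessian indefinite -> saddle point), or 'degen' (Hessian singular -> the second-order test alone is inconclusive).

Compute the Hessian H = grad^2 f:
  H = [[11, 4], [4, 7]]
Verify stationarity: grad f(x*) = H x* + g = (0, 0).
Eigenvalues of H: 4.5279, 13.4721.
Both eigenvalues > 0, so H is positive definite -> x* is a strict local min.

min


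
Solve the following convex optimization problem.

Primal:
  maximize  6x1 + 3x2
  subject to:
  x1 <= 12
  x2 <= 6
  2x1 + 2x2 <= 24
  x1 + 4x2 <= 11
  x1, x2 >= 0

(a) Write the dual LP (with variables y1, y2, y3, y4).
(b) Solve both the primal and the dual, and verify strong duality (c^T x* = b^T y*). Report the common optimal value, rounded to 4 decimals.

The standard primal-dual pair for 'max c^T x s.t. A x <= b, x >= 0' is:
  Dual:  min b^T y  s.t.  A^T y >= c,  y >= 0.

So the dual LP is:
  minimize  12y1 + 6y2 + 24y3 + 11y4
  subject to:
    y1 + 2y3 + y4 >= 6
    y2 + 2y3 + 4y4 >= 3
    y1, y2, y3, y4 >= 0

Solving the primal: x* = (11, 0).
  primal value c^T x* = 66.
Solving the dual: y* = (0, 0, 0, 6).
  dual value b^T y* = 66.
Strong duality: c^T x* = b^T y*. Confirmed.

66


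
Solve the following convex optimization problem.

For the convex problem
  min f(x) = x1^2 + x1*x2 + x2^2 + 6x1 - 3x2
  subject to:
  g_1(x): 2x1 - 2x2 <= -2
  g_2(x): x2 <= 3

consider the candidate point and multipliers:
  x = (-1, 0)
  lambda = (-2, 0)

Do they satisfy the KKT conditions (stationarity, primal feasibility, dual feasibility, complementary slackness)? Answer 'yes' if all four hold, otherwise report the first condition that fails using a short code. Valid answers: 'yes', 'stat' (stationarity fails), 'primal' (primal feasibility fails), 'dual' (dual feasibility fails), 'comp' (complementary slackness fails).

Gradient of f: grad f(x) = Q x + c = (4, -4)
Constraint values g_i(x) = a_i^T x - b_i:
  g_1((-1, 0)) = 0
  g_2((-1, 0)) = -3
Stationarity residual: grad f(x) + sum_i lambda_i a_i = (0, 0)
  -> stationarity OK
Primal feasibility (all g_i <= 0): OK
Dual feasibility (all lambda_i >= 0): FAILS
Complementary slackness (lambda_i * g_i(x) = 0 for all i): OK

Verdict: the first failing condition is dual_feasibility -> dual.

dual


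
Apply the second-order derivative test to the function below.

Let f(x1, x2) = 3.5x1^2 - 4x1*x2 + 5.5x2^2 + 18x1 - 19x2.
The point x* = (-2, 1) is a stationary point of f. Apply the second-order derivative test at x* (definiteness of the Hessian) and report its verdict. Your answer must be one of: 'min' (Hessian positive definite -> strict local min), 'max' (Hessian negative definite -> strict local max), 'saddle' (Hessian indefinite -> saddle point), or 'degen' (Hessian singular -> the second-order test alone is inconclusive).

Compute the Hessian H = grad^2 f:
  H = [[7, -4], [-4, 11]]
Verify stationarity: grad f(x*) = H x* + g = (0, 0).
Eigenvalues of H: 4.5279, 13.4721.
Both eigenvalues > 0, so H is positive definite -> x* is a strict local min.

min


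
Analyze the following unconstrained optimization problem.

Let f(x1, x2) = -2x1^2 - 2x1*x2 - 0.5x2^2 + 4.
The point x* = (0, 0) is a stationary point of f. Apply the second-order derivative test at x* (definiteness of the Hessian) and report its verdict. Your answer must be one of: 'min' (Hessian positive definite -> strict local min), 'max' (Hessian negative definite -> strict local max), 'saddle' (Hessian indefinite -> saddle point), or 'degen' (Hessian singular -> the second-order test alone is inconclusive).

Compute the Hessian H = grad^2 f:
  H = [[-4, -2], [-2, -1]]
Verify stationarity: grad f(x*) = H x* + g = (0, 0).
Eigenvalues of H: -5, 0.
H has a zero eigenvalue (singular; negative semidefinite but not definite), so H is neither positive definite, negative definite, nor indefinite. The second-order test alone is inconclusive -> degen.
(Indeed, f is constant along the null direction of H through x*, so x* is not a strict local extremum.)

degen


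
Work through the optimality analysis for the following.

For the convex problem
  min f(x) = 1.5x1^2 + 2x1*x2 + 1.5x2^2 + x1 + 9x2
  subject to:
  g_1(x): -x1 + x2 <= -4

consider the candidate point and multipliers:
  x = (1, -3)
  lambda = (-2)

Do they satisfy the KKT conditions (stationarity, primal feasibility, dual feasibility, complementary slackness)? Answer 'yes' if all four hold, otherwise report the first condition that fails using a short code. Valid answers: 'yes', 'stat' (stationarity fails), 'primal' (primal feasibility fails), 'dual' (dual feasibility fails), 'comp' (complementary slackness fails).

Gradient of f: grad f(x) = Q x + c = (-2, 2)
Constraint values g_i(x) = a_i^T x - b_i:
  g_1((1, -3)) = 0
Stationarity residual: grad f(x) + sum_i lambda_i a_i = (0, 0)
  -> stationarity OK
Primal feasibility (all g_i <= 0): OK
Dual feasibility (all lambda_i >= 0): FAILS
Complementary slackness (lambda_i * g_i(x) = 0 for all i): OK

Verdict: the first failing condition is dual_feasibility -> dual.

dual


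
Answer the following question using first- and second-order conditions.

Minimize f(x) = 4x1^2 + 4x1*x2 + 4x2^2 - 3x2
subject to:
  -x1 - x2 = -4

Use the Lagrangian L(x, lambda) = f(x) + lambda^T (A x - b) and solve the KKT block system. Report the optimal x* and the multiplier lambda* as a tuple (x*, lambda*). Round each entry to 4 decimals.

Form the Lagrangian:
  L(x, lambda) = (1/2) x^T Q x + c^T x + lambda^T (A x - b)
Stationarity (grad_x L = 0): Q x + c + A^T lambda = 0.
Primal feasibility: A x = b.

This gives the KKT block system:
  [ Q   A^T ] [ x     ]   [-c ]
  [ A    0  ] [ lambda ] = [ b ]

Solving the linear system:
  x*      = (1.625, 2.375)
  lambda* = (22.5)
  f(x*)   = 41.4375

x* = (1.625, 2.375), lambda* = (22.5)


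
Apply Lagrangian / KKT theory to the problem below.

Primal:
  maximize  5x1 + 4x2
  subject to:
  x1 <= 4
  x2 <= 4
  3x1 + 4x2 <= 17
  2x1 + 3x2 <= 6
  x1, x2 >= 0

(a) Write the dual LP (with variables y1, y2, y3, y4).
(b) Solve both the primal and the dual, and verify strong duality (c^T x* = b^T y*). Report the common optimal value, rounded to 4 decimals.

The standard primal-dual pair for 'max c^T x s.t. A x <= b, x >= 0' is:
  Dual:  min b^T y  s.t.  A^T y >= c,  y >= 0.

So the dual LP is:
  minimize  4y1 + 4y2 + 17y3 + 6y4
  subject to:
    y1 + 3y3 + 2y4 >= 5
    y2 + 4y3 + 3y4 >= 4
    y1, y2, y3, y4 >= 0

Solving the primal: x* = (3, 0).
  primal value c^T x* = 15.
Solving the dual: y* = (0, 0, 0, 2.5).
  dual value b^T y* = 15.
Strong duality: c^T x* = b^T y*. Confirmed.

15


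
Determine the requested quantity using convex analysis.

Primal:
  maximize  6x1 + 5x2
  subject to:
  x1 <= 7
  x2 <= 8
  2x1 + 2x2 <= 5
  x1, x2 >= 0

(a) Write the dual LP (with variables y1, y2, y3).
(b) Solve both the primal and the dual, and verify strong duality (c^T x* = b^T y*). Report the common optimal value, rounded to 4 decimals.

The standard primal-dual pair for 'max c^T x s.t. A x <= b, x >= 0' is:
  Dual:  min b^T y  s.t.  A^T y >= c,  y >= 0.

So the dual LP is:
  minimize  7y1 + 8y2 + 5y3
  subject to:
    y1 + 2y3 >= 6
    y2 + 2y3 >= 5
    y1, y2, y3 >= 0

Solving the primal: x* = (2.5, 0).
  primal value c^T x* = 15.
Solving the dual: y* = (0, 0, 3).
  dual value b^T y* = 15.
Strong duality: c^T x* = b^T y*. Confirmed.

15


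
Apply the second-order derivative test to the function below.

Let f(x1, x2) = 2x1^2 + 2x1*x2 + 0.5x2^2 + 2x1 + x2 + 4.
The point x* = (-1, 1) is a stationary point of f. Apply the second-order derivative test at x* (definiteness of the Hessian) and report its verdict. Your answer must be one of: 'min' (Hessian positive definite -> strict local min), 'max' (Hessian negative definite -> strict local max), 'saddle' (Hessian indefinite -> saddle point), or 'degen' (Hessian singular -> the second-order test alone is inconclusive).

Compute the Hessian H = grad^2 f:
  H = [[4, 2], [2, 1]]
Verify stationarity: grad f(x*) = H x* + g = (0, 0).
Eigenvalues of H: 0, 5.
H has a zero eigenvalue (singular; positive semidefinite but not definite), so H is neither positive definite, negative definite, nor indefinite. The second-order test alone is inconclusive -> degen.
(Indeed, f is constant along the null direction of H through x*, so x* is not a strict local extremum.)

degen


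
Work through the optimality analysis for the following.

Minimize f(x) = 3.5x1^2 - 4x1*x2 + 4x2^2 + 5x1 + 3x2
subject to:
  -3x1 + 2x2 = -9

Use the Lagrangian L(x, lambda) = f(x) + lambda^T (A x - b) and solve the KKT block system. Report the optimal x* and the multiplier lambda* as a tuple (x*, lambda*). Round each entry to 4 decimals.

Form the Lagrangian:
  L(x, lambda) = (1/2) x^T Q x + c^T x + lambda^T (A x - b)
Stationarity (grad_x L = 0): Q x + c + A^T lambda = 0.
Primal feasibility: A x = b.

This gives the KKT block system:
  [ Q   A^T ] [ x     ]   [-c ]
  [ A    0  ] [ lambda ] = [ b ]

Solving the linear system:
  x*      = (2.0385, -1.4423)
  lambda* = (8.3462)
  f(x*)   = 40.4904

x* = (2.0385, -1.4423), lambda* = (8.3462)


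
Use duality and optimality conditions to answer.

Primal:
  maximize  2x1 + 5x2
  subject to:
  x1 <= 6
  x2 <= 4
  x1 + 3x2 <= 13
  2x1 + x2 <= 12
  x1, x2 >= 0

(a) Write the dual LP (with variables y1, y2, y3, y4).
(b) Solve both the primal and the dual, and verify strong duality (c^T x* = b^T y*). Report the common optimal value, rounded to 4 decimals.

The standard primal-dual pair for 'max c^T x s.t. A x <= b, x >= 0' is:
  Dual:  min b^T y  s.t.  A^T y >= c,  y >= 0.

So the dual LP is:
  minimize  6y1 + 4y2 + 13y3 + 12y4
  subject to:
    y1 + y3 + 2y4 >= 2
    y2 + 3y3 + y4 >= 5
    y1, y2, y3, y4 >= 0

Solving the primal: x* = (4.6, 2.8).
  primal value c^T x* = 23.2.
Solving the dual: y* = (0, 0, 1.6, 0.2).
  dual value b^T y* = 23.2.
Strong duality: c^T x* = b^T y*. Confirmed.

23.2


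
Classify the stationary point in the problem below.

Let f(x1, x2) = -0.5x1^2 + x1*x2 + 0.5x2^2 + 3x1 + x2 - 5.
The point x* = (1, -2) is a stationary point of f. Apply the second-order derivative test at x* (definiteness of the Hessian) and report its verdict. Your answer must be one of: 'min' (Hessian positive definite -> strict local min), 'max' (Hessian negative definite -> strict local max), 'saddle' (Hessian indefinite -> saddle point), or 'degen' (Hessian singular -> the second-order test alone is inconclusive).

Compute the Hessian H = grad^2 f:
  H = [[-1, 1], [1, 1]]
Verify stationarity: grad f(x*) = H x* + g = (0, 0).
Eigenvalues of H: -1.4142, 1.4142.
Eigenvalues have mixed signs, so H is indefinite -> x* is a saddle point.

saddle


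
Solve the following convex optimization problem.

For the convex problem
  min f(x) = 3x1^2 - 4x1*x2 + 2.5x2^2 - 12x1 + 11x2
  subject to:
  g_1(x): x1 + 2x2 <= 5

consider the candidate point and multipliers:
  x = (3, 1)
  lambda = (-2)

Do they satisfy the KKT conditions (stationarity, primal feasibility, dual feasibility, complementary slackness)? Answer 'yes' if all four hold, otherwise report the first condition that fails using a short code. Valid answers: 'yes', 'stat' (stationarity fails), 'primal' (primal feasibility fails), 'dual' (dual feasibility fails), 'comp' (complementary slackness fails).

Gradient of f: grad f(x) = Q x + c = (2, 4)
Constraint values g_i(x) = a_i^T x - b_i:
  g_1((3, 1)) = 0
Stationarity residual: grad f(x) + sum_i lambda_i a_i = (0, 0)
  -> stationarity OK
Primal feasibility (all g_i <= 0): OK
Dual feasibility (all lambda_i >= 0): FAILS
Complementary slackness (lambda_i * g_i(x) = 0 for all i): OK

Verdict: the first failing condition is dual_feasibility -> dual.

dual


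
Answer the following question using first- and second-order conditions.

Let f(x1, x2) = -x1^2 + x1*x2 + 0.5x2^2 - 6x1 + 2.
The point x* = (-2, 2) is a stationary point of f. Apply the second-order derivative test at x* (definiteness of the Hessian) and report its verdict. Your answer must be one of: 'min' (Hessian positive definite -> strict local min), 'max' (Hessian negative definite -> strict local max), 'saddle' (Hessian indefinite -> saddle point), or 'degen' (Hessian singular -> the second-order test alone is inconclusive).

Compute the Hessian H = grad^2 f:
  H = [[-2, 1], [1, 1]]
Verify stationarity: grad f(x*) = H x* + g = (0, 0).
Eigenvalues of H: -2.3028, 1.3028.
Eigenvalues have mixed signs, so H is indefinite -> x* is a saddle point.

saddle


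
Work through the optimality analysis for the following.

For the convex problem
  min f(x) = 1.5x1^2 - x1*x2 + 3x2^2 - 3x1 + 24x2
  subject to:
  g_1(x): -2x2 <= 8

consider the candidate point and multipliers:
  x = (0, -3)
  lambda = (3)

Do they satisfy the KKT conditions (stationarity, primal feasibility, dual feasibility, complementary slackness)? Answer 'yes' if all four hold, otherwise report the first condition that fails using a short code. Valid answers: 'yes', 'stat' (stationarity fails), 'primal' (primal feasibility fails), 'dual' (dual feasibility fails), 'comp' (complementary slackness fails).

Gradient of f: grad f(x) = Q x + c = (0, 6)
Constraint values g_i(x) = a_i^T x - b_i:
  g_1((0, -3)) = -2
Stationarity residual: grad f(x) + sum_i lambda_i a_i = (0, 0)
  -> stationarity OK
Primal feasibility (all g_i <= 0): OK
Dual feasibility (all lambda_i >= 0): OK
Complementary slackness (lambda_i * g_i(x) = 0 for all i): FAILS

Verdict: the first failing condition is complementary_slackness -> comp.

comp


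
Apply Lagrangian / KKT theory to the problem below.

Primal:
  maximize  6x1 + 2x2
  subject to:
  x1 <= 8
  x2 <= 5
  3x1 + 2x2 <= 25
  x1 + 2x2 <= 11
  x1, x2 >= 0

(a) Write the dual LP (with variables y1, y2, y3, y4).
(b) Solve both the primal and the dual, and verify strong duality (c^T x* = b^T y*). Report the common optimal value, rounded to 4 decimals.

The standard primal-dual pair for 'max c^T x s.t. A x <= b, x >= 0' is:
  Dual:  min b^T y  s.t.  A^T y >= c,  y >= 0.

So the dual LP is:
  minimize  8y1 + 5y2 + 25y3 + 11y4
  subject to:
    y1 + 3y3 + y4 >= 6
    y2 + 2y3 + 2y4 >= 2
    y1, y2, y3, y4 >= 0

Solving the primal: x* = (8, 0.5).
  primal value c^T x* = 49.
Solving the dual: y* = (3, 0, 1, 0).
  dual value b^T y* = 49.
Strong duality: c^T x* = b^T y*. Confirmed.

49


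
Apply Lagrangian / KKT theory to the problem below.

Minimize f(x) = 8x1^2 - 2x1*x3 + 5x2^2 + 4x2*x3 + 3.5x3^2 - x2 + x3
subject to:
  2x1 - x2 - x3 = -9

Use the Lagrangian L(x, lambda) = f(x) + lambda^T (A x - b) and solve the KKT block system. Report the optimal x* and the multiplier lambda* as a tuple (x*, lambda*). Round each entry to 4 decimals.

Form the Lagrangian:
  L(x, lambda) = (1/2) x^T Q x + c^T x + lambda^T (A x - b)
Stationarity (grad_x L = 0): Q x + c + A^T lambda = 0.
Primal feasibility: A x = b.

This gives the KKT block system:
  [ Q   A^T ] [ x     ]   [-c ]
  [ A    0  ] [ lambda ] = [ b ]

Solving the linear system:
  x*      = (-2.8377, 1.961, 1.3636)
  lambda* = (24.0649)
  f(x*)   = 107.9935

x* = (-2.8377, 1.961, 1.3636), lambda* = (24.0649)
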